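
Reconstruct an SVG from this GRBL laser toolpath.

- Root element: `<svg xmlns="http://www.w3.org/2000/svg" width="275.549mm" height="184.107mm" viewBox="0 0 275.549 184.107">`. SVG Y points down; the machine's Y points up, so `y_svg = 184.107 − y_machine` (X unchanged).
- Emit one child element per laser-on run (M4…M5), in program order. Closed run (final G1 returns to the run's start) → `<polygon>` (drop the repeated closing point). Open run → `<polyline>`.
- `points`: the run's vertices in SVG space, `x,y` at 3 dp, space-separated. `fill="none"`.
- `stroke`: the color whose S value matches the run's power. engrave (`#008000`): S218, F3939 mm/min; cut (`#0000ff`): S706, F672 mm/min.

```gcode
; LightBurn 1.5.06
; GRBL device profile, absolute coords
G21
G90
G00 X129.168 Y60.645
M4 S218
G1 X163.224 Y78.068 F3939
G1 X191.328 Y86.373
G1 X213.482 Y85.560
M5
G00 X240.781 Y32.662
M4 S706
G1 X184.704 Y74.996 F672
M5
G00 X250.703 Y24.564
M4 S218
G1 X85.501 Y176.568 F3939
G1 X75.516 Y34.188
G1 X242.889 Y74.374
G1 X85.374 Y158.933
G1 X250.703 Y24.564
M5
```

<svg xmlns="http://www.w3.org/2000/svg" width="275.549mm" height="184.107mm" viewBox="0 0 275.549 184.107">
  <polyline points="129.168,123.462 163.224,106.039 191.328,97.734 213.482,98.547" fill="none" stroke="#008000"/>
  <polyline points="240.781,151.445 184.704,109.111" fill="none" stroke="#0000ff"/>
  <polygon points="250.703,159.543 85.501,7.539 75.516,149.919 242.889,109.733 85.374,25.174" fill="none" stroke="#008000"/>
</svg>

y_svg = 184.107 − y_m.

[1] S218→`#008000` (engrave); open run; points: 129.168,123.462 163.224,106.039 191.328,97.734 213.482,98.547

[2] S706→`#0000ff` (cut); open run; points: 240.781,151.445 184.704,109.111

[3] S218→`#008000` (engrave); closed run; points: 250.703,159.543 85.501,7.539 75.516,149.919 242.889,109.733 85.374,25.174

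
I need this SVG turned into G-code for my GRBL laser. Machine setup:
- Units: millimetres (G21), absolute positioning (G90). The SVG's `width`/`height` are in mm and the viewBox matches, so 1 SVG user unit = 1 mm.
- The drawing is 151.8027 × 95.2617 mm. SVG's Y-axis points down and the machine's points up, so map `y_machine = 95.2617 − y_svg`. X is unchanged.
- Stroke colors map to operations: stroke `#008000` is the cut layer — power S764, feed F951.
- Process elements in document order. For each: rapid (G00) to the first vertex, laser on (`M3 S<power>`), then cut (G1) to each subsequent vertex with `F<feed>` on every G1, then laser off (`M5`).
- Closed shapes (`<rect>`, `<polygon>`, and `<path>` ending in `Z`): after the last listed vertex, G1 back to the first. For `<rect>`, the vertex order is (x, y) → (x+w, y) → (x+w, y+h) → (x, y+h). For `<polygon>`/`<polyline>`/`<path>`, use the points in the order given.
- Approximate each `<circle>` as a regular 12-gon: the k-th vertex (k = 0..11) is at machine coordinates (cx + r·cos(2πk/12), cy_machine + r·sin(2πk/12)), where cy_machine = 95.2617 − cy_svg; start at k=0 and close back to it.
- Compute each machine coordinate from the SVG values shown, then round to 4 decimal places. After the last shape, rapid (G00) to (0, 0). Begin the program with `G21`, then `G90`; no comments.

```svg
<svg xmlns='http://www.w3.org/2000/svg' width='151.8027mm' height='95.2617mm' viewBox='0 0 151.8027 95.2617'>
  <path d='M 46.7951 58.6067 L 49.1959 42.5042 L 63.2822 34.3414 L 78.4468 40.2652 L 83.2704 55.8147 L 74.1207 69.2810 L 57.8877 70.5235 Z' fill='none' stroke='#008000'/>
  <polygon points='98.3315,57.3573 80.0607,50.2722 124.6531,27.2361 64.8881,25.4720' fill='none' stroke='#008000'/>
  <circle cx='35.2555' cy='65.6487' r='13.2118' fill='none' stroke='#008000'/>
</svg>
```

G21
G90
G00 X46.7951 Y36.6550
M3 S764
G1 X49.1959 Y52.7575 F951
G1 X63.2822 Y60.9203 F951
G1 X78.4468 Y54.9965 F951
G1 X83.2704 Y39.4470 F951
G1 X74.1207 Y25.9807 F951
G1 X57.8877 Y24.7382 F951
G1 X46.7951 Y36.6550 F951
M5
G00 X98.3315 Y37.9044
M3 S764
G1 X80.0607 Y44.9895 F951
G1 X124.6531 Y68.0256 F951
G1 X64.8881 Y69.7897 F951
G1 X98.3315 Y37.9044 F951
M5
G00 X48.4673 Y29.6130
M3 S764
G1 X46.6973 Y36.2189 F951
G1 X41.8614 Y41.0548 F951
G1 X35.2555 Y42.8248 F951
G1 X28.6496 Y41.0548 F951
G1 X23.8137 Y36.2189 F951
G1 X22.0437 Y29.6130 F951
G1 X23.8137 Y23.0071 F951
G1 X28.6496 Y18.1712 F951
G1 X35.2555 Y16.4012 F951
G1 X41.8614 Y18.1712 F951
G1 X46.6973 Y23.0071 F951
G1 X48.4673 Y29.6130 F951
M5
G00 X0.0000 Y0.0000

Since the viewBox matches the mm dimensions, user units are millimetres directly. The only transform is the Y-flip y_m = 95.2617 − y_svg.

Shape 1 is a regular polygon drawn with `<path>`. Its stroke #008000 means cut at S764, F951. After flipping Y the toolpath is (46.7951,36.6550) → (49.1959,52.7575) → (63.2822,60.9203) → (78.4468,54.9965) → (83.2704,39.4470) → (74.1207,25.9807) → (57.8877,24.7382) → (46.7951,36.6550), returning to the start.

Shape 2 is a closed polygon drawn with `<polygon>`. Its stroke #008000 means cut at S764, F951. After flipping Y the toolpath is (98.3315,37.9044) → (80.0607,44.9895) → (124.6531,68.0256) → (64.8881,69.7897) → (98.3315,37.9044), returning to the start.

Shape 3 is a circle drawn with `<circle>`. Its stroke #008000 means cut at S764, F951. After flipping Y the toolpath is (48.4673,29.6130) → (46.6973,36.2189) → (41.8614,41.0548) → (35.2555,42.8248) → (28.6496,41.0548) → (23.8137,36.2189) → (22.0437,29.6130) → (23.8137,23.0071) → (28.6496,18.1712) → (35.2555,16.4012) → (41.8614,18.1712) → (46.6973,23.0071) → (48.4673,29.6130), returning to the start.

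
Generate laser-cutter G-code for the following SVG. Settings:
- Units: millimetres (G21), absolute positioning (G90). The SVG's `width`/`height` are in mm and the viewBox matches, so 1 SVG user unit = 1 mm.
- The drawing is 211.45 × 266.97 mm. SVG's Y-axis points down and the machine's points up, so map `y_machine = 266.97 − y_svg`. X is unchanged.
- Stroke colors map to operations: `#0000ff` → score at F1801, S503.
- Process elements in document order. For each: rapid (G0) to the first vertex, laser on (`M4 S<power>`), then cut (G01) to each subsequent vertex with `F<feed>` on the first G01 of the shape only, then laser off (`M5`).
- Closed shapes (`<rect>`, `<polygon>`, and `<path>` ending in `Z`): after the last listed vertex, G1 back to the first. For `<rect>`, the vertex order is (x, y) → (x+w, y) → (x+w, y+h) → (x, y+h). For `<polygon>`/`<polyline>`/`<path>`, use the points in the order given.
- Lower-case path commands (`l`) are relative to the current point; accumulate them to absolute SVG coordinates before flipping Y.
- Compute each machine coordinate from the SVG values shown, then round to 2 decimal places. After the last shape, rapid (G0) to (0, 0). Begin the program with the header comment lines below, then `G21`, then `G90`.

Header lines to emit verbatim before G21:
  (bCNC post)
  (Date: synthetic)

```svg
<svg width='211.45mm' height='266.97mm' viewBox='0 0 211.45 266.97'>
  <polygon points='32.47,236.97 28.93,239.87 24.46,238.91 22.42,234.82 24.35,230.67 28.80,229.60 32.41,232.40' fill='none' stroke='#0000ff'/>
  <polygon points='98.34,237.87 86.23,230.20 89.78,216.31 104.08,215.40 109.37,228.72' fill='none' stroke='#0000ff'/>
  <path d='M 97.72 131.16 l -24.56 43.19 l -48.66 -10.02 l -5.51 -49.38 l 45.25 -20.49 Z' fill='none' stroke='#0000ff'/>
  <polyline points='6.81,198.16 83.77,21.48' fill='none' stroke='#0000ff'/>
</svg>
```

(bCNC post)
(Date: synthetic)
G21
G90
G0 X32.47 Y30.00
M4 S503
G01 X28.93 Y27.10 F1801
G01 X24.46 Y28.06
G01 X22.42 Y32.15
G01 X24.35 Y36.30
G01 X28.80 Y37.37
G01 X32.41 Y34.57
G01 X32.47 Y30.00
M5
G0 X98.34 Y29.10
M4 S503
G01 X86.23 Y36.77 F1801
G01 X89.78 Y50.66
G01 X104.08 Y51.57
G01 X109.37 Y38.25
G01 X98.34 Y29.10
M5
G0 X97.72 Y135.81
M4 S503
G01 X73.16 Y92.62 F1801
G01 X24.50 Y102.64
G01 X18.99 Y152.02
G01 X64.24 Y172.51
G01 X97.72 Y135.81
M5
G0 X6.81 Y68.81
M4 S503
G01 X83.77 Y245.49 F1801
M5
G0 X0.00 Y0.00

viewBox `0 0 211.45 266.97` with mm width/height → 1 unit = 1 mm. Flip: y_m = 266.97 − y_svg.

**Shape 1** — `<polygon>` regular polygon, stroke `#0000ff` → score (S503, F1801). Machine vertices: (32.47,30.00) → (28.93,27.10) → (24.46,28.06) → (22.42,32.15) → (24.35,36.30) → (28.80,37.37) → (32.41,34.57) → (32.47,30.00). Closed: final G1 returns to the first vertex.

**Shape 2** — `<polygon>` regular polygon, stroke `#0000ff` → score (S503, F1801). Machine vertices: (98.34,29.10) → (86.23,36.77) → (89.78,50.66) → (104.08,51.57) → (109.37,38.25) → (98.34,29.10). Closed: final G1 returns to the first vertex.

**Shape 3** — `<path>` regular polygon, stroke `#0000ff` → score (S503, F1801). Machine vertices: (97.72,135.81) → (73.16,92.62) → (24.50,102.64) → (18.99,152.02) → (64.24,172.51) → (97.72,135.81). Closed: final G1 returns to the first vertex.

**Shape 4** — `<polyline>` line segment, stroke `#0000ff` → score (S503, F1801). Machine vertices: (6.81,68.81) → (83.77,245.49). Open path.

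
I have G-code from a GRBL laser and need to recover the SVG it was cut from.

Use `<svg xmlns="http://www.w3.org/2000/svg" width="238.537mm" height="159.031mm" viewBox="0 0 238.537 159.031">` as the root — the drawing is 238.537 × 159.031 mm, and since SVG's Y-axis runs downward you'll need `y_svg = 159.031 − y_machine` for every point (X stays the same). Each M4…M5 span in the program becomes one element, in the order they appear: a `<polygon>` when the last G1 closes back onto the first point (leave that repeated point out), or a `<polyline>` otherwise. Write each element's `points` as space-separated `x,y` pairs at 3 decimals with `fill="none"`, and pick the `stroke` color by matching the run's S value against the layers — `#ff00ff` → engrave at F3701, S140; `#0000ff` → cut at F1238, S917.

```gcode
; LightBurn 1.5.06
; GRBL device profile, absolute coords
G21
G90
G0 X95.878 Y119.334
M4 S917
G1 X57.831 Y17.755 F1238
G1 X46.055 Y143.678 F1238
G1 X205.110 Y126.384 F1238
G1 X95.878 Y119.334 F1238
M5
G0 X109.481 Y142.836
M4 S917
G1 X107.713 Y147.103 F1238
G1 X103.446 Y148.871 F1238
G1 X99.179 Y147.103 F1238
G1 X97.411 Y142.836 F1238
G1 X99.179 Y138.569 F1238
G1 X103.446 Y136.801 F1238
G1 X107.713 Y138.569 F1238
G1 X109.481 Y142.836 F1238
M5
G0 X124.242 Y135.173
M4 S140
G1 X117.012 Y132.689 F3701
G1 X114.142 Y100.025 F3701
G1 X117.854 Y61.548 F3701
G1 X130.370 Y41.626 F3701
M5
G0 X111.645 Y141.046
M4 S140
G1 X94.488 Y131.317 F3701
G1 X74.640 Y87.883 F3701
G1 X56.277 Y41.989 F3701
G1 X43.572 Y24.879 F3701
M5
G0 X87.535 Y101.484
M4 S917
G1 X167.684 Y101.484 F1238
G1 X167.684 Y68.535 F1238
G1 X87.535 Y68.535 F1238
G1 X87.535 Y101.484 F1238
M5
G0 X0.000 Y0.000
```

y_svg = 159.031 − y_m.

[1] S917→`#0000ff` (cut); closed run; points: 95.878,39.697 57.831,141.276 46.055,15.353 205.110,32.647

[2] S917→`#0000ff` (cut); closed run; points: 109.481,16.195 107.713,11.928 103.446,10.160 99.179,11.928 97.411,16.195 99.179,20.462 103.446,22.230 107.713,20.462

[3] S140→`#ff00ff` (engrave); open run; points: 124.242,23.858 117.012,26.342 114.142,59.006 117.854,97.483 130.370,117.405

[4] S140→`#ff00ff` (engrave); open run; points: 111.645,17.985 94.488,27.714 74.640,71.148 56.277,117.042 43.572,134.152

[5] S917→`#0000ff` (cut); closed run; points: 87.535,57.547 167.684,57.547 167.684,90.496 87.535,90.496

<svg xmlns="http://www.w3.org/2000/svg" width="238.537mm" height="159.031mm" viewBox="0 0 238.537 159.031">
  <polygon points="95.878,39.697 57.831,141.276 46.055,15.353 205.110,32.647" fill="none" stroke="#0000ff"/>
  <polygon points="109.481,16.195 107.713,11.928 103.446,10.160 99.179,11.928 97.411,16.195 99.179,20.462 103.446,22.230 107.713,20.462" fill="none" stroke="#0000ff"/>
  <polyline points="124.242,23.858 117.012,26.342 114.142,59.006 117.854,97.483 130.370,117.405" fill="none" stroke="#ff00ff"/>
  <polyline points="111.645,17.985 94.488,27.714 74.640,71.148 56.277,117.042 43.572,134.152" fill="none" stroke="#ff00ff"/>
  <polygon points="87.535,57.547 167.684,57.547 167.684,90.496 87.535,90.496" fill="none" stroke="#0000ff"/>
</svg>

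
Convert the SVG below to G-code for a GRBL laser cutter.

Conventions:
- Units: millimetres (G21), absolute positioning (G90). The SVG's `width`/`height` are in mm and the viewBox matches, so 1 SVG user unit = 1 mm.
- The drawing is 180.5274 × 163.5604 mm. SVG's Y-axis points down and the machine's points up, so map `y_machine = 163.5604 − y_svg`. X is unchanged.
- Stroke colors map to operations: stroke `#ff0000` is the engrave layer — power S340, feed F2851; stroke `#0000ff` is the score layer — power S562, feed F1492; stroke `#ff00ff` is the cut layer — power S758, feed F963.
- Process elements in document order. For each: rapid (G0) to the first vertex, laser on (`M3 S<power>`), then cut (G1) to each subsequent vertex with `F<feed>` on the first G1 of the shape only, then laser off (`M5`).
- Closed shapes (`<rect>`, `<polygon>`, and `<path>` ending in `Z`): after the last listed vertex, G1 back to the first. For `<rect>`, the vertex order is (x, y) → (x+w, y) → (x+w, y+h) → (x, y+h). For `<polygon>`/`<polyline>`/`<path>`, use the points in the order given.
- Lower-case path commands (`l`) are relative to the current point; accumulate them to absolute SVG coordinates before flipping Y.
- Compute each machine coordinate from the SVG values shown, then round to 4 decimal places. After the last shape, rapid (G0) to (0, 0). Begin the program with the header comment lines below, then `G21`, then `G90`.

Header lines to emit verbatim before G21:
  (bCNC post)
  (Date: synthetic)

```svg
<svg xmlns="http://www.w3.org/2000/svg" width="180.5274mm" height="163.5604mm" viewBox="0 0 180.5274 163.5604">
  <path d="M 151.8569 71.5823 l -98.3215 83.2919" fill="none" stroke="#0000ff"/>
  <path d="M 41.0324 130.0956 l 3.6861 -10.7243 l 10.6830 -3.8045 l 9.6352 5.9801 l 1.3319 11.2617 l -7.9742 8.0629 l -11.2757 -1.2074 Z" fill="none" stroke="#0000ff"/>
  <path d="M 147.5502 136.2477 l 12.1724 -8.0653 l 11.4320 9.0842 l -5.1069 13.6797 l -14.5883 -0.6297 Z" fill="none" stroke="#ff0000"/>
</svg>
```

Since the viewBox matches the mm dimensions, user units are millimetres directly. The only transform is the Y-flip y_m = 163.5604 − y_svg.

Shape 1 is a line segment drawn with `<path>`. Its stroke #0000ff means score at S562, F1492. After flipping Y the toolpath is (151.8569,91.9781) → (53.5354,8.6862).

Shape 2 is a regular polygon drawn with `<path>`. Its stroke #0000ff means score at S562, F1492. After flipping Y the toolpath is (41.0324,33.4648) → (44.7185,44.1891) → (55.4015,47.9936) → (65.0367,42.0135) → (66.3686,30.7518) → (58.3944,22.6889) → (47.1187,23.8963) → (41.0324,33.4648), returning to the start.

Shape 3 is a regular polygon drawn with `<path>`. Its stroke #ff0000 means engrave at S340, F2851. After flipping Y the toolpath is (147.5502,27.3127) → (159.7226,35.3780) → (171.1546,26.2938) → (166.0477,12.6141) → (151.4594,13.2438) → (147.5502,27.3127), returning to the start.

(bCNC post)
(Date: synthetic)
G21
G90
G0 X151.8569 Y91.9781
M3 S562
G1 X53.5354 Y8.6862 F1492
M5
G0 X41.0324 Y33.4648
M3 S562
G1 X44.7185 Y44.1891 F1492
G1 X55.4015 Y47.9936
G1 X65.0367 Y42.0135
G1 X66.3686 Y30.7518
G1 X58.3944 Y22.6889
G1 X47.1187 Y23.8963
G1 X41.0324 Y33.4648
M5
G0 X147.5502 Y27.3127
M3 S340
G1 X159.7226 Y35.3780 F2851
G1 X171.1546 Y26.2938
G1 X166.0477 Y12.6141
G1 X151.4594 Y13.2438
G1 X147.5502 Y27.3127
M5
G0 X0.0000 Y0.0000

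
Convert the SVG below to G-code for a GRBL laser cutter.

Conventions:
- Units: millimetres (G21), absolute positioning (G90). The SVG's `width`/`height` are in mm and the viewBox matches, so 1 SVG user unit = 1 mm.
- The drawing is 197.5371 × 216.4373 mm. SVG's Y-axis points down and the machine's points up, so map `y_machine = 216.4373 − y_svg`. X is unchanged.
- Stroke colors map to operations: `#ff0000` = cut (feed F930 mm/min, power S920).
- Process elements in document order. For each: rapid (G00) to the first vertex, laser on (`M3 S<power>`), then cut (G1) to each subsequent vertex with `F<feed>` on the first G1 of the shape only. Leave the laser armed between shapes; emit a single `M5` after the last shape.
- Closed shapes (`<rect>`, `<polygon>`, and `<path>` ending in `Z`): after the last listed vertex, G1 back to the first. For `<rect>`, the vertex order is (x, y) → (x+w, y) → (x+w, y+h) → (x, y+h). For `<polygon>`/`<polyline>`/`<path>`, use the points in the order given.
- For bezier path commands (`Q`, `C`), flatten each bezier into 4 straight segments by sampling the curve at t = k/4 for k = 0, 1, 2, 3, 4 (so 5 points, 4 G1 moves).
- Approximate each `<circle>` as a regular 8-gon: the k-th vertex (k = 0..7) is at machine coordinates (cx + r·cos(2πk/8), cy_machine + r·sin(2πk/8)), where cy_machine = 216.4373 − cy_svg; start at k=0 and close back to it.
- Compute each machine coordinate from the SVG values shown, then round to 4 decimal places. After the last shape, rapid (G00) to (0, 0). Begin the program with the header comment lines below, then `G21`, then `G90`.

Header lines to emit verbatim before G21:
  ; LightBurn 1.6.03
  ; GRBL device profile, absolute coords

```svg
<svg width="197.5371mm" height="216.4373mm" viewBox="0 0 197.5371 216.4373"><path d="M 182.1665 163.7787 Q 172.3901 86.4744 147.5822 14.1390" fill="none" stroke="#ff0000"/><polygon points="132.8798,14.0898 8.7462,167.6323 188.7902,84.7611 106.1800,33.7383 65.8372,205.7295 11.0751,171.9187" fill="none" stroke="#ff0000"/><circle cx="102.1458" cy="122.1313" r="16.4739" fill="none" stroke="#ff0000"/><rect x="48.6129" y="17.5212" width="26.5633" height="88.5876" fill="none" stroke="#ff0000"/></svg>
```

1 u = 1 mm; y_m = 216.4373 − y.

[1] `<path>` quadratic bezier, #ff0000→cut S920 F930: (182.1665,52.6586) → (176.3388,91.0002) → (168.6322,128.7207) → (159.0467,165.8200) → (147.5822,202.2983)

[2] `<polygon>` closed polygon, #ff0000→cut S920 F930: (132.8798,202.3475) → (8.7462,48.8050) → (188.7902,131.6762) → (106.1800,182.6990) → (65.8372,10.7078) → (11.0751,44.5186) → (132.8798,202.3475) (closed)

[3] `<circle>` circle, #ff0000→cut S920 F930: (118.6197,94.3060) → (113.7946,105.9548) → (102.1458,110.7799) → (90.4970,105.9548) → (85.6719,94.3060) → (90.4970,82.6572) → (102.1458,77.8321) → (113.7946,82.6572) → (118.6197,94.3060) (closed)

[4] `<rect>` rectangle, #ff0000→cut S920 F930: (48.6129,198.9161) → (75.1762,198.9161) → (75.1762,110.3285) → (48.6129,110.3285) → (48.6129,198.9161) (closed)

; LightBurn 1.6.03
; GRBL device profile, absolute coords
G21
G90
G00 X182.1665 Y52.6586
M3 S920
G1 X176.3388 Y91.0002 F930
G1 X168.6322 Y128.7207
G1 X159.0467 Y165.8200
G1 X147.5822 Y202.2983
G00 X132.8798 Y202.3475
M3 S920
G1 X8.7462 Y48.8050 F930
G1 X188.7902 Y131.6762
G1 X106.1800 Y182.6990
G1 X65.8372 Y10.7078
G1 X11.0751 Y44.5186
G1 X132.8798 Y202.3475
G00 X118.6197 Y94.3060
M3 S920
G1 X113.7946 Y105.9548 F930
G1 X102.1458 Y110.7799
G1 X90.4970 Y105.9548
G1 X85.6719 Y94.3060
G1 X90.4970 Y82.6572
G1 X102.1458 Y77.8321
G1 X113.7946 Y82.6572
G1 X118.6197 Y94.3060
G00 X48.6129 Y198.9161
M3 S920
G1 X75.1762 Y198.9161 F930
G1 X75.1762 Y110.3285
G1 X48.6129 Y110.3285
G1 X48.6129 Y198.9161
M5
G00 X0.0000 Y0.0000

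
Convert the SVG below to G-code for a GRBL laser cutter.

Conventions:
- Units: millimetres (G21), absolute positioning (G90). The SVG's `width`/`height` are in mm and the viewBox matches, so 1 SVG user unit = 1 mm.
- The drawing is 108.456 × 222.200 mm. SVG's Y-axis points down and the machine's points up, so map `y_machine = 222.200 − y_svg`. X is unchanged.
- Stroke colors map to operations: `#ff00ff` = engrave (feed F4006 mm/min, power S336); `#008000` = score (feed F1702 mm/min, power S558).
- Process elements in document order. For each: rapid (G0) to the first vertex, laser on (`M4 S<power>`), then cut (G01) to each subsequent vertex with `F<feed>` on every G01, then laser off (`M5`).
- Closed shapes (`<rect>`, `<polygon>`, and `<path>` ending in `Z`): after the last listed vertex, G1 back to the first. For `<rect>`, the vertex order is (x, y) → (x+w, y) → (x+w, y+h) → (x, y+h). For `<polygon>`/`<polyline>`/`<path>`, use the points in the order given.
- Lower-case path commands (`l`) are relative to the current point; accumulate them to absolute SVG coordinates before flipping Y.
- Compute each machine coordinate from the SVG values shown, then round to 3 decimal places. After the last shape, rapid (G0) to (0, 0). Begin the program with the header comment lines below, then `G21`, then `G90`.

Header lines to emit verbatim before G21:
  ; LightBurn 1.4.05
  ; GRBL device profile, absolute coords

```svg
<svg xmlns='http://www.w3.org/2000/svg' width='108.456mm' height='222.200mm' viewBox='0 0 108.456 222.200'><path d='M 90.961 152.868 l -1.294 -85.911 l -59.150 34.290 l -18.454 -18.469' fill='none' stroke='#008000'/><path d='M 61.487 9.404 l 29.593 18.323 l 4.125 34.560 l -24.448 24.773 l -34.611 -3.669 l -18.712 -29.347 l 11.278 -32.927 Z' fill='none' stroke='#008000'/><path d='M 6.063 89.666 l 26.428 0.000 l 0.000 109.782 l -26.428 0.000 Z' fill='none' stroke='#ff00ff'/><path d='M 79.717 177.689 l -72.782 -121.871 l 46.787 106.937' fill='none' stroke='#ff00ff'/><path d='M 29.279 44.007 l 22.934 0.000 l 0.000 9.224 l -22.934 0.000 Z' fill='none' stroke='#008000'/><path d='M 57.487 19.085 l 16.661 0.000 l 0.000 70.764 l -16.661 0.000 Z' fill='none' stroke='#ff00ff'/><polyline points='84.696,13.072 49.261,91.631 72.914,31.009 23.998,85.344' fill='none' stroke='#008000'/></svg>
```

1 u = 1 mm; y_m = 222.200 − y.

[1] `<path>` open polyline, #008000→score S558 F1702: (90.961,69.332) → (89.667,155.243) → (30.517,120.953) → (12.063,139.422)

[2] `<path>` regular polygon, #008000→score S558 F1702: (61.487,212.796) → (91.080,194.473) → (95.205,159.913) → (70.757,135.140) → (36.146,138.809) → (17.434,168.156) → (28.712,201.083) → (61.487,212.796) (closed)

[3] `<path>` rectangle, #ff00ff→engrave S336 F4006: (6.063,132.534) → (32.491,132.534) → (32.491,22.752) → (6.063,22.752) → (6.063,132.534) (closed)

[4] `<path>` open polyline, #ff00ff→engrave S336 F4006: (79.717,44.511) → (6.935,166.382) → (53.722,59.445)

[5] `<path>` rectangle, #008000→score S558 F1702: (29.279,178.193) → (52.213,178.193) → (52.213,168.969) → (29.279,168.969) → (29.279,178.193) (closed)

[6] `<path>` rectangle, #ff00ff→engrave S336 F4006: (57.487,203.115) → (74.148,203.115) → (74.148,132.351) → (57.487,132.351) → (57.487,203.115) (closed)

[7] `<polyline>` open polyline, #008000→score S558 F1702: (84.696,209.128) → (49.261,130.569) → (72.914,191.191) → (23.998,136.856)

; LightBurn 1.4.05
; GRBL device profile, absolute coords
G21
G90
G0 X90.961 Y69.332
M4 S558
G01 X89.667 Y155.243 F1702
G01 X30.517 Y120.953 F1702
G01 X12.063 Y139.422 F1702
M5
G0 X61.487 Y212.796
M4 S558
G01 X91.080 Y194.473 F1702
G01 X95.205 Y159.913 F1702
G01 X70.757 Y135.140 F1702
G01 X36.146 Y138.809 F1702
G01 X17.434 Y168.156 F1702
G01 X28.712 Y201.083 F1702
G01 X61.487 Y212.796 F1702
M5
G0 X6.063 Y132.534
M4 S336
G01 X32.491 Y132.534 F4006
G01 X32.491 Y22.752 F4006
G01 X6.063 Y22.752 F4006
G01 X6.063 Y132.534 F4006
M5
G0 X79.717 Y44.511
M4 S336
G01 X6.935 Y166.382 F4006
G01 X53.722 Y59.445 F4006
M5
G0 X29.279 Y178.193
M4 S558
G01 X52.213 Y178.193 F1702
G01 X52.213 Y168.969 F1702
G01 X29.279 Y168.969 F1702
G01 X29.279 Y178.193 F1702
M5
G0 X57.487 Y203.115
M4 S336
G01 X74.148 Y203.115 F4006
G01 X74.148 Y132.351 F4006
G01 X57.487 Y132.351 F4006
G01 X57.487 Y203.115 F4006
M5
G0 X84.696 Y209.128
M4 S558
G01 X49.261 Y130.569 F1702
G01 X72.914 Y191.191 F1702
G01 X23.998 Y136.856 F1702
M5
G0 X0.000 Y0.000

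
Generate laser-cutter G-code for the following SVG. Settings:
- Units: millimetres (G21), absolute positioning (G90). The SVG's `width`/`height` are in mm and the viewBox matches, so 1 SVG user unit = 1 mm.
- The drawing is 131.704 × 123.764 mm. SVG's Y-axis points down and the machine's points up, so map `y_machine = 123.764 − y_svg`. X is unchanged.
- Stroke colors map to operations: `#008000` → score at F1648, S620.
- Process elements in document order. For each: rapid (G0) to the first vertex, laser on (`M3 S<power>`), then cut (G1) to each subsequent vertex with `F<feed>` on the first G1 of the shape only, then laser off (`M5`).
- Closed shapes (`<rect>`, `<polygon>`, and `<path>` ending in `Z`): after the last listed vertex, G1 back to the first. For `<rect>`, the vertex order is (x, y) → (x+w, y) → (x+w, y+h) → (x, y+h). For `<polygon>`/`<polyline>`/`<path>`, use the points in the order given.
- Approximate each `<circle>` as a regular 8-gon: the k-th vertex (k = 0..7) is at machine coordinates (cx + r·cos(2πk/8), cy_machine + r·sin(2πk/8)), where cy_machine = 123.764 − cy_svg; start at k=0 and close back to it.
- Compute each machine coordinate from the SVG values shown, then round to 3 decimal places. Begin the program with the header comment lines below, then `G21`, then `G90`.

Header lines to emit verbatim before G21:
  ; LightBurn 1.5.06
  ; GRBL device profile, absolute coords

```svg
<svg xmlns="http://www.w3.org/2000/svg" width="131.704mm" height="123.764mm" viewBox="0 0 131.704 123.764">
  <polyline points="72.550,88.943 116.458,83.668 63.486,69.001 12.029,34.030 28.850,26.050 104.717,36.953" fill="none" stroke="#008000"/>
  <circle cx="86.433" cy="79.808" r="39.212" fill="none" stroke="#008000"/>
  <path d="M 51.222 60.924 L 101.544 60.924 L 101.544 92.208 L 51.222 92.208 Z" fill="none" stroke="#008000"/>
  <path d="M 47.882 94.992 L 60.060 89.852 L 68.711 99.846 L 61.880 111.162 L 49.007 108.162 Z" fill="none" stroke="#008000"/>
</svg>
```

; LightBurn 1.5.06
; GRBL device profile, absolute coords
G21
G90
G0 X72.550 Y34.821
M3 S620
G1 X116.458 Y40.096 F1648
G1 X63.486 Y54.763
G1 X12.029 Y89.734
G1 X28.850 Y97.714
G1 X104.717 Y86.811
M5
G0 X125.645 Y43.956
M3 S620
G1 X114.160 Y71.683 F1648
G1 X86.433 Y83.168
G1 X58.706 Y71.683
G1 X47.221 Y43.956
G1 X58.706 Y16.229
G1 X86.433 Y4.744
G1 X114.160 Y16.229
G1 X125.645 Y43.956
M5
G0 X51.222 Y62.840
M3 S620
G1 X101.544 Y62.840 F1648
G1 X101.544 Y31.556
G1 X51.222 Y31.556
G1 X51.222 Y62.840
M5
G0 X47.882 Y28.772
M3 S620
G1 X60.060 Y33.912 F1648
G1 X68.711 Y23.918
G1 X61.880 Y12.602
G1 X49.007 Y15.602
G1 X47.882 Y28.772
M5

Since the viewBox matches the mm dimensions, user units are millimetres directly. The only transform is the Y-flip y_m = 123.764 − y_svg.

Shape 1 is a open polyline drawn with `<polyline>`. Its stroke #008000 means score at S620, F1648. After flipping Y the toolpath is (72.550,34.821) → (116.458,40.096) → (63.486,54.763) → (12.029,89.734) → (28.850,97.714) → (104.717,86.811).

Shape 2 is a circle drawn with `<circle>`. Its stroke #008000 means score at S620, F1648. After flipping Y the toolpath is (125.645,43.956) → (114.160,71.683) → (86.433,83.168) → (58.706,71.683) → (47.221,43.956) → (58.706,16.229) → (86.433,4.744) → (114.160,16.229) → (125.645,43.956), returning to the start.

Shape 3 is a rectangle drawn with `<path>`. Its stroke #008000 means score at S620, F1648. After flipping Y the toolpath is (51.222,62.840) → (101.544,62.840) → (101.544,31.556) → (51.222,31.556) → (51.222,62.840), returning to the start.

Shape 4 is a regular polygon drawn with `<path>`. Its stroke #008000 means score at S620, F1648. After flipping Y the toolpath is (47.882,28.772) → (60.060,33.912) → (68.711,23.918) → (61.880,12.602) → (49.007,15.602) → (47.882,28.772), returning to the start.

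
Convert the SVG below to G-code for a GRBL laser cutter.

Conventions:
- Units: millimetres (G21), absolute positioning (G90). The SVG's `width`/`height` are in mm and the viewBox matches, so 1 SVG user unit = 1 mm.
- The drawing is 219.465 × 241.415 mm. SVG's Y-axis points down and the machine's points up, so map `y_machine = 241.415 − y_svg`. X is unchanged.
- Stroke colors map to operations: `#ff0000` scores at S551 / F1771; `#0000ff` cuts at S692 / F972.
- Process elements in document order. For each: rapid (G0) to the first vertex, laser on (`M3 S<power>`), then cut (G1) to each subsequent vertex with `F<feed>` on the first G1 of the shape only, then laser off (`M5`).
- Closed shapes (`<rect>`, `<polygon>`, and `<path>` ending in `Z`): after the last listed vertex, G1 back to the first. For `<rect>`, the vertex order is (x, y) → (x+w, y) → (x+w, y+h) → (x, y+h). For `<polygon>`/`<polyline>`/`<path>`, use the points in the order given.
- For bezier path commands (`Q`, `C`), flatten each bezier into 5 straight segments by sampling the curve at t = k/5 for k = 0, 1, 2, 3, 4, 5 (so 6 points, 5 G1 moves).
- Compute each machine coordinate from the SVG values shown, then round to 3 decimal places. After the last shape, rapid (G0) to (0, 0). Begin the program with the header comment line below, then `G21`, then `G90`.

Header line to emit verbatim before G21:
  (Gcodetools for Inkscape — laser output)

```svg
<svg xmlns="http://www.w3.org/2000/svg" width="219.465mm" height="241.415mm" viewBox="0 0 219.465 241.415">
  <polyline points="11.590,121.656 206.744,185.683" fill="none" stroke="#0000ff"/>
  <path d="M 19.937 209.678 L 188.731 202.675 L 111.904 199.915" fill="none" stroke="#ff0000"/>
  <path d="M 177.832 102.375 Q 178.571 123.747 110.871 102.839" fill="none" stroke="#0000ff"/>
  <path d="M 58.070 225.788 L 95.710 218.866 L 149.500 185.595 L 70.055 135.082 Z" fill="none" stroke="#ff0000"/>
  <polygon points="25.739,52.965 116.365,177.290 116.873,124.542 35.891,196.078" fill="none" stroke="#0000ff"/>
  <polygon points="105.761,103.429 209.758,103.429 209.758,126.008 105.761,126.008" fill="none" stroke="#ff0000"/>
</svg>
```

(Gcodetools for Inkscape — laser output)
G21
G90
G0 X11.590 Y119.759
M3 S692
G1 X206.744 Y55.732 F972
M5
G0 X19.937 Y31.737
M3 S551
G1 X188.731 Y38.740 F1771
G1 X111.904 Y41.500
M5
G0 X177.832 Y139.040
M3 S692
G1 X175.390 Y132.182 F972
G1 X167.473 Y128.707
G1 X154.081 Y128.614
G1 X135.213 Y131.904
G1 X110.871 Y138.576
M5
G0 X58.070 Y15.627
M3 S551
G1 X95.710 Y22.549 F1771
G1 X149.500 Y55.820
G1 X70.055 Y106.333
G1 X58.070 Y15.627
M5
G0 X25.739 Y188.450
M3 S692
G1 X116.365 Y64.125 F972
G1 X116.873 Y116.873
G1 X35.891 Y45.337
G1 X25.739 Y188.450
M5
G0 X105.761 Y137.986
M3 S551
G1 X209.758 Y137.986 F1771
G1 X209.758 Y115.407
G1 X105.761 Y115.407
G1 X105.761 Y137.986
M5
G0 X0.000 Y0.000

viewBox `0 0 219.465 241.415` with mm width/height → 1 unit = 1 mm. Flip: y_m = 241.415 − y_svg.

**Shape 1** — `<polyline>` line segment, stroke `#0000ff` → cut (S692, F972). Machine vertices: (11.590,119.759) → (206.744,55.732). Open path.

**Shape 2** — `<path>` open polyline, stroke `#ff0000` → score (S551, F1771). Machine vertices: (19.937,31.737) → (188.731,38.740) → (111.904,41.500). Open path.

**Shape 3** — `<path>` quadratic bezier, stroke `#0000ff` → cut (S692, F972). Control points (SVG): P0=(177.832,102.375), P1=(178.571,123.747), P2=(110.871,102.839); sampled at t=k/5. Machine vertices: (177.832,139.040) → (175.390,132.182) → (167.473,128.707) → (154.081,128.614) → (135.213,131.904) → (110.871,138.576). Open path.

**Shape 4** — `<path>` closed polygon, stroke `#ff0000` → score (S551, F1771). Machine vertices: (58.070,15.627) → (95.710,22.549) → (149.500,55.820) → (70.055,106.333) → (58.070,15.627). Closed: final G1 returns to the first vertex.

**Shape 5** — `<polygon>` closed polygon, stroke `#0000ff` → cut (S692, F972). Machine vertices: (25.739,188.450) → (116.365,64.125) → (116.873,116.873) → (35.891,45.337) → (25.739,188.450). Closed: final G1 returns to the first vertex.

**Shape 6** — `<polygon>` rectangle, stroke `#ff0000` → score (S551, F1771). Machine vertices: (105.761,137.986) → (209.758,137.986) → (209.758,115.407) → (105.761,115.407) → (105.761,137.986). Closed: final G1 returns to the first vertex.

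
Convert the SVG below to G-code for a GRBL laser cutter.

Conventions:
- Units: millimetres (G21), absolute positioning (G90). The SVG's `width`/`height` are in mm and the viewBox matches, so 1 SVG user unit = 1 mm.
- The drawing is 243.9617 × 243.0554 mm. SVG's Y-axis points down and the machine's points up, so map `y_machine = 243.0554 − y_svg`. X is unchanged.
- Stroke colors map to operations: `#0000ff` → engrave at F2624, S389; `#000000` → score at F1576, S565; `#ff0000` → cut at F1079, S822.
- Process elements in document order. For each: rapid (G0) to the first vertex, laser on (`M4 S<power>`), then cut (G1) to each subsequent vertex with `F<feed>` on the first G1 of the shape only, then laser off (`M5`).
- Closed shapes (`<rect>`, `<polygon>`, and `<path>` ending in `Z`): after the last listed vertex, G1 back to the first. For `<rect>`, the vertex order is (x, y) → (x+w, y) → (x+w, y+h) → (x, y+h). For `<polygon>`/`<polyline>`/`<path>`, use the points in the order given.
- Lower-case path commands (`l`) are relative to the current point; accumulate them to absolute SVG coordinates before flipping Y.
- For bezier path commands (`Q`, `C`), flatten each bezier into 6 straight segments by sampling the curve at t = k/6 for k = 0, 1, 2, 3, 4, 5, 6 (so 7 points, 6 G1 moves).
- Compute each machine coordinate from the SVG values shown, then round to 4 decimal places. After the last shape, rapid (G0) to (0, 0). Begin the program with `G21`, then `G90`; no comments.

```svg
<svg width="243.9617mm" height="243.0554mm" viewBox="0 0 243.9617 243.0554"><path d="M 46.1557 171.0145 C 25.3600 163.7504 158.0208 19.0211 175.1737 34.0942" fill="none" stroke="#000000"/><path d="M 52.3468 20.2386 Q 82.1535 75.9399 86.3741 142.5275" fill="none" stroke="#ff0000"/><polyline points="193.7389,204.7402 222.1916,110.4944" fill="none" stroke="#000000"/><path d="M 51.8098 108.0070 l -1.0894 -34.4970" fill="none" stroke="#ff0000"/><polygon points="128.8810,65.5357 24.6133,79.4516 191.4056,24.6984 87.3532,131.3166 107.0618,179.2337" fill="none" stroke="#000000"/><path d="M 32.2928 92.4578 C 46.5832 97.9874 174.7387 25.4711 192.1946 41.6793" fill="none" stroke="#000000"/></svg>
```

G21
G90
G0 X46.1557 Y72.0409
M4 S565
G1 X47.3007 Y85.7521 F1576
G1 X66.5505 Y114.1168
G1 X96.4340 Y148.8775
G1 X129.4798 Y181.7767
G1 X158.2168 Y204.5571
G1 X175.1737 Y208.9612
M5
G0 X52.3468 Y222.8168
M4 S822
G1 X61.5716 Y203.9473 F1079
G1 X69.3750 Y184.4730
G1 X75.7570 Y164.3939
G1 X80.7175 Y143.7100
G1 X84.2565 Y122.4214
G1 X86.3741 Y100.5279
M5
G0 X193.7389 Y38.3152
M4 S565
G1 X222.1916 Y132.5610 F1576
M5
G0 X51.8098 Y135.0484
M4 S822
G1 X50.7204 Y169.5454 F1079
M5
G0 X128.8810 Y177.5197
M4 S565
G1 X24.6133 Y163.6038 F1576
G1 X191.4056 Y218.3570
G1 X87.3532 Y111.7388
G1 X107.0618 Y63.8217
G1 X128.8810 Y177.5197
M5
G0 X32.2928 Y150.5976
M4 S565
G1 X47.8871 Y153.5645 F1576
G1 X76.2210 Y164.9066
G1 X111.0566 Y179.9913
G1 X146.1560 Y194.1861
G1 X175.2813 Y202.8586
G1 X192.1946 Y201.3761
M5
G0 X0.0000 Y0.0000

1 u = 1 mm; y_m = 243.0554 − y.

[1] `<path>` cubic bezier, #000000→score S565 F1576: (46.1557,72.0409) → (47.3007,85.7521) → (66.5505,114.1168) → (96.4340,148.8775) → (129.4798,181.7767) → (158.2168,204.5571) → (175.1737,208.9612)

[2] `<path>` quadratic bezier, #ff0000→cut S822 F1079: (52.3468,222.8168) → (61.5716,203.9473) → (69.3750,184.4730) → (75.7570,164.3939) → (80.7175,143.7100) → (84.2565,122.4214) → (86.3741,100.5279)

[3] `<polyline>` line segment, #000000→score S565 F1576: (193.7389,38.3152) → (222.1916,132.5610)

[4] `<path>` line segment, #ff0000→cut S822 F1079: (51.8098,135.0484) → (50.7204,169.5454)

[5] `<polygon>` closed polygon, #000000→score S565 F1576: (128.8810,177.5197) → (24.6133,163.6038) → (191.4056,218.3570) → (87.3532,111.7388) → (107.0618,63.8217) → (128.8810,177.5197) (closed)

[6] `<path>` cubic bezier, #000000→score S565 F1576: (32.2928,150.5976) → (47.8871,153.5645) → (76.2210,164.9066) → (111.0566,179.9913) → (146.1560,194.1861) → (175.2813,202.8586) → (192.1946,201.3761)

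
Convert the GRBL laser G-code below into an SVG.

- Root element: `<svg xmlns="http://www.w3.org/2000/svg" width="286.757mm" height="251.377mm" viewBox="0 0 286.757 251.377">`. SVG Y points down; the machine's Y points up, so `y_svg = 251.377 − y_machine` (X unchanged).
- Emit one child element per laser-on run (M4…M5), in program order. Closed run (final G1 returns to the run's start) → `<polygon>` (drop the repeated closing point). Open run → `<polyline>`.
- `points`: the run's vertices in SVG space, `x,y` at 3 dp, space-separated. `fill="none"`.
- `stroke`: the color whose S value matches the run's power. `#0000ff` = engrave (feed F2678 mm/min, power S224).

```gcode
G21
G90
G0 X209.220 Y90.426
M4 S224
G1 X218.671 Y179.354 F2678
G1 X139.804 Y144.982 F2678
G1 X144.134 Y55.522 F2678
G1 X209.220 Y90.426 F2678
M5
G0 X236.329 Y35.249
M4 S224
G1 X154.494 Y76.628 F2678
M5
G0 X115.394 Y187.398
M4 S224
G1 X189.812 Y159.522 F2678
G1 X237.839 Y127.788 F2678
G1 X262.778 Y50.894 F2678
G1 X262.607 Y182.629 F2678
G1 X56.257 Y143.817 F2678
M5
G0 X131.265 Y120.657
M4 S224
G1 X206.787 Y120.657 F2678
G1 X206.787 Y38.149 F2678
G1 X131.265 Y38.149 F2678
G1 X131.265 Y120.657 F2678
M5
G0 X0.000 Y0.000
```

<svg xmlns="http://www.w3.org/2000/svg" width="286.757mm" height="251.377mm" viewBox="0 0 286.757 251.377">
  <polygon points="209.220,160.951 218.671,72.023 139.804,106.395 144.134,195.855" fill="none" stroke="#0000ff"/>
  <polyline points="236.329,216.128 154.494,174.749" fill="none" stroke="#0000ff"/>
  <polyline points="115.394,63.979 189.812,91.855 237.839,123.589 262.778,200.483 262.607,68.748 56.257,107.560" fill="none" stroke="#0000ff"/>
  <polygon points="131.265,130.720 206.787,130.720 206.787,213.228 131.265,213.228" fill="none" stroke="#0000ff"/>
</svg>

y_svg = 251.377 − y_m. Every run uses S224, so all elements get stroke `#0000ff` (engrave).

[1] closed run; points: 209.220,160.951 218.671,72.023 139.804,106.395 144.134,195.855

[2] open run; points: 236.329,216.128 154.494,174.749

[3] open run; points: 115.394,63.979 189.812,91.855 237.839,123.589 262.778,200.483 262.607,68.748 56.257,107.560

[4] closed run; points: 131.265,130.720 206.787,130.720 206.787,213.228 131.265,213.228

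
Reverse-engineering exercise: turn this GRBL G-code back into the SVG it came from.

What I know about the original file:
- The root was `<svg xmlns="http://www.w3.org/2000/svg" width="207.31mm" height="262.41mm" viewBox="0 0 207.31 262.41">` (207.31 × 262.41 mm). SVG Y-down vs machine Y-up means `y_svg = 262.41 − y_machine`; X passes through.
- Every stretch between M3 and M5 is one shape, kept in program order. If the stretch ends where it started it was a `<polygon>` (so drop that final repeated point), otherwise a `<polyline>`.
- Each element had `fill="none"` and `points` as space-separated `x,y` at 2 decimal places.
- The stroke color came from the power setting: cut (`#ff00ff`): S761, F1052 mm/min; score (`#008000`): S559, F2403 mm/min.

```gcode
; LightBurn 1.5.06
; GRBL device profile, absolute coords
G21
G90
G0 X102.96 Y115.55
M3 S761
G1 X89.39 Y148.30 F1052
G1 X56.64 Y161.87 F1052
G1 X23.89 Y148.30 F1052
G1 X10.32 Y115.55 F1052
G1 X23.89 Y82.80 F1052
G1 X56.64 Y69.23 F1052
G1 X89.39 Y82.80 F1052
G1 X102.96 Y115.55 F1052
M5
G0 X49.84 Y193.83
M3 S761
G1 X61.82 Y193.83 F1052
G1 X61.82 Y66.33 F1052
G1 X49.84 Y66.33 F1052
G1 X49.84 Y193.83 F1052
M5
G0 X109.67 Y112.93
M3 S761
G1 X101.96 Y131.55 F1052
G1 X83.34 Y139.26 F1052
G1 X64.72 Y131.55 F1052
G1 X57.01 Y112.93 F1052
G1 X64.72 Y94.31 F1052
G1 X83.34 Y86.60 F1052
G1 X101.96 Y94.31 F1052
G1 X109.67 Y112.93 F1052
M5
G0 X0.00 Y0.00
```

Each laser-on run becomes one SVG element. Flip Y back into SVG space with y_svg = 262.41 − y_machine. Every run uses S761, so all elements get stroke `#ff00ff` (cut).

Run 1: The run returns to its start, so emit a `<polygon>` with points (Y-flipped): 102.96,146.86 89.39,114.11 56.64,100.54 23.89,114.11 10.32,146.86 23.89,179.61 56.64,193.18 89.39,179.61.

Run 2: The run returns to its start, so emit a `<polygon>` with points (Y-flipped): 49.84,68.58 61.82,68.58 61.82,196.08 49.84,196.08.

Run 3: The run returns to its start, so emit a `<polygon>` with points (Y-flipped): 109.67,149.48 101.96,130.86 83.34,123.15 64.72,130.86 57.01,149.48 64.72,168.10 83.34,175.81 101.96,168.10.

<svg xmlns="http://www.w3.org/2000/svg" width="207.31mm" height="262.41mm" viewBox="0 0 207.31 262.41">
  <polygon points="102.96,146.86 89.39,114.11 56.64,100.54 23.89,114.11 10.32,146.86 23.89,179.61 56.64,193.18 89.39,179.61" fill="none" stroke="#ff00ff"/>
  <polygon points="49.84,68.58 61.82,68.58 61.82,196.08 49.84,196.08" fill="none" stroke="#ff00ff"/>
  <polygon points="109.67,149.48 101.96,130.86 83.34,123.15 64.72,130.86 57.01,149.48 64.72,168.10 83.34,175.81 101.96,168.10" fill="none" stroke="#ff00ff"/>
</svg>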